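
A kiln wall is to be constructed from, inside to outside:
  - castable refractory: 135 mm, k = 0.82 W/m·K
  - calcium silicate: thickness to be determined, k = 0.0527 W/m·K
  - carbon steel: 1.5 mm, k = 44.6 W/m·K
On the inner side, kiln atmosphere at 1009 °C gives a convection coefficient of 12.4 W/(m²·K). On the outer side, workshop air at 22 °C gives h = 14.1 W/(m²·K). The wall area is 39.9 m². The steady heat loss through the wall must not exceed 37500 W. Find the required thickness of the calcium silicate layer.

L ≈ 38.7 mm

Model the wall as resistances in series:
R_inner film = 1/(h_i·A) = 1/(12.4×39.9) = 0.002021 K/W
R_castable refractory = L/(kA) = 0.135/(0.82×39.9) = 0.004126 K/W
R_carbon steel = L/(kA) = 0.0015/(44.6×39.9) = 8.429×10^-7 K/W
R_outer film = 1/(h_o·A) = 1/(14.1×39.9) = 0.001777 K/W
Sum of the known resistances R_other = 0.007926 K/W
Required total resistance R_tot = ΔT/Q_allow = 987/37500 = 0.02632 K/W
R_calcium silicate = R_tot − R_other = 0.01839 K/W
L = R·k·A = 0.01839×0.0527×39.9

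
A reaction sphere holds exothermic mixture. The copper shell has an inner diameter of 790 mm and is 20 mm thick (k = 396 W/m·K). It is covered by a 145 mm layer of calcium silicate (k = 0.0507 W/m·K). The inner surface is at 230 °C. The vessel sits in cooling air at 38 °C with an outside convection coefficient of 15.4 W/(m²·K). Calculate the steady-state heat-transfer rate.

Q ≈ 193 W

For a spherical shell R = (1/r₁ − 1/r₂)/(4πk); film R = 1/(h·4πr²). In series:
R_copper shell = (1/0.395 − 1/0.415)/(4π×396) = 2.452×10^-5 K/W
R_calcium silicate = (1/0.415 − 1/0.56)/(4π×0.0507) = 0.9793 K/W
R_outer film = 1/(h·4πr_o²) = 1/(15.4×4π×0.56²) = 0.01648 K/W
R_total = 0.9958 K/W
Q = ΔT/R_total = 192/0.9958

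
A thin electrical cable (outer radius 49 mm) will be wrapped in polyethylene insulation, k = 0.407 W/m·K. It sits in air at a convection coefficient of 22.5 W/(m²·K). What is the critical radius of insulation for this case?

For a cylinder r_cr = k/h = 0.407/22.5
r_cr = 18.1 mm; since the bare radius (49 mm) is above r_cr, any added insulation will reduce heat loss.

r_cr ≈ 18.1 mm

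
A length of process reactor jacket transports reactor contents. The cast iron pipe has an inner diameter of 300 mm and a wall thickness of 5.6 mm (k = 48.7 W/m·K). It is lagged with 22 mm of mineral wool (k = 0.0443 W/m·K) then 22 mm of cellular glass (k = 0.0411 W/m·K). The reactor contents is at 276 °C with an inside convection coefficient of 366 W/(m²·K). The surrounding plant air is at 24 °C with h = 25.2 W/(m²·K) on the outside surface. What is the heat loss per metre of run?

q′ ≈ 262 W/m

Per-layer cylindrical resistances, series-summed:
R_inner film = 1/(h_i·2πr₁L) = 1/(366×2π×0.15×1) = 0.002899 K/W
R_cast iron pipe wall = ln(155.6/150)/(2π×48.7×1) = 1.198×10^-4 K/W
R_mineral wool = ln(177.6/155.6)/(2π×0.0443×1) = 0.4751 K/W
R_cellular glass = ln(199.6/177.6)/(2π×0.0411×1) = 0.4522 K/W
R_outer film = 1/(h_o·2πr_oL) = 1/(25.2×2π×0.1996×1) = 0.03164 K/W
R_total = 0.962 K/W
Q = ΔT/R_total = 252/0.962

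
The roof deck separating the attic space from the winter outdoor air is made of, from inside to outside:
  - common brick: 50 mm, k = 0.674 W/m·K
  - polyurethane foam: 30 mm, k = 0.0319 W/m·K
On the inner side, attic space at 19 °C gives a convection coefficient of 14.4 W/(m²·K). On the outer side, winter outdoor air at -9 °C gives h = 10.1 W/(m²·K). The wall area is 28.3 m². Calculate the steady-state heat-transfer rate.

Q ≈ 670 W

Model the wall as resistances in series:
R_inner film = 1/(h_i·A) = 1/(14.4×28.3) = 0.002454 K/W
R_common brick = L/(kA) = 0.05/(0.674×28.3) = 0.002621 K/W
R_polyurethane foam = L/(kA) = 0.03/(0.0319×28.3) = 0.03323 K/W
R_outer film = 1/(h_o·A) = 1/(10.1×28.3) = 0.003499 K/W
R_total = 0.0418 K/W
Q = ΔT / R_total = 28 / 0.0418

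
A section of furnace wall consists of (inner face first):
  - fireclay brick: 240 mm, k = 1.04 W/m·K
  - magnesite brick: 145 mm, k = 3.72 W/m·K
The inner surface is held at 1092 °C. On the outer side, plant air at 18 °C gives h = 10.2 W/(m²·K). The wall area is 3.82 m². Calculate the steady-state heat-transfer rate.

Q ≈ 11200 W

Series thermal resistances:
R_fireclay brick = L/(kA) = 0.24/(1.04×3.82) = 0.06041 K/W
R_magnesite brick = L/(kA) = 0.145/(3.72×3.82) = 0.0102 K/W
R_outer film = 1/(h_o·A) = 1/(10.2×3.82) = 0.02566 K/W
R_total = 0.09628 K/W
Q = ΔT / R_total = 1074 / 0.09628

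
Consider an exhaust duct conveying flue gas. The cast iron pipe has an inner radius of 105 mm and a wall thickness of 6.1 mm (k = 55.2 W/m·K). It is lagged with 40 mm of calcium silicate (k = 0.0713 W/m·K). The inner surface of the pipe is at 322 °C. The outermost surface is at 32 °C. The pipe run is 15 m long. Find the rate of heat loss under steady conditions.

Cylindrical conduction, so R = ln(r₂/r₁)/(2πkL) per layer, in series:
R_cast iron pipe wall = ln(111.1/105)/(2π×55.2×15) = 1.085×10^-5 K/W
R_calcium silicate = ln(151.1/111.1)/(2π×0.0713×15) = 0.04576 K/W
R_total = 0.04577 K/W
Q = ΔT/R_total = 290/0.04577

Q ≈ 6340 W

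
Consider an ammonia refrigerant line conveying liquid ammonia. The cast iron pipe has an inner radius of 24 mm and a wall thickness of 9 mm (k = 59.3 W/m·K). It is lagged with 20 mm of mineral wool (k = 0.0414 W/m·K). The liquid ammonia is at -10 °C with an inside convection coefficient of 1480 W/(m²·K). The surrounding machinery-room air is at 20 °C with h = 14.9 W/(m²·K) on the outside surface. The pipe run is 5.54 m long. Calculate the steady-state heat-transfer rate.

Q ≈ 81.9 W

Radial resistances (cylindrical: R_cond = ln(r_o/r_i)/(2πkL), R_conv = 1/(h·2πrL)):
R_inner film = 1/(h_i·2πr₁L) = 1/(1480×2π×0.024×5.54) = 8.088×10^-4 K/W
R_cast iron pipe wall = ln(33/24)/(2π×59.3×5.54) = 1.543×10^-4 K/W
R_mineral wool = ln(53/33)/(2π×0.0414×5.54) = 0.3288 K/W
R_outer film = 1/(h_o·2πr_oL) = 1/(14.9×2π×0.053×5.54) = 0.03638 K/W
R_total = 0.3661 K/W
Q = ΔT/R_total = 30/0.3661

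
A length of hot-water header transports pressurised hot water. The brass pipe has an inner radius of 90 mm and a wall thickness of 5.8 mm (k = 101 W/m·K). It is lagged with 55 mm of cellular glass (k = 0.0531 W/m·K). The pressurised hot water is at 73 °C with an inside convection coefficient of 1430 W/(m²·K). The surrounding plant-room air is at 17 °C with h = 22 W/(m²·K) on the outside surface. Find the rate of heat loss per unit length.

q′ ≈ 39.7 W/m

Per-layer cylindrical resistances, series-summed:
R_inner film = 1/(h_i·2πr₁L) = 1/(1430×2π×0.09×1) = 0.001237 K/W
R_brass pipe wall = ln(95.8/90)/(2π×101×1) = 9.841×10^-5 K/W
R_cellular glass = ln(150.8/95.8)/(2π×0.0531×1) = 1.36 K/W
R_outer film = 1/(h_o·2πr_oL) = 1/(22×2π×0.1508×1) = 0.04797 K/W
R_total = 1.409 K/W
Q = ΔT/R_total = 56/1.409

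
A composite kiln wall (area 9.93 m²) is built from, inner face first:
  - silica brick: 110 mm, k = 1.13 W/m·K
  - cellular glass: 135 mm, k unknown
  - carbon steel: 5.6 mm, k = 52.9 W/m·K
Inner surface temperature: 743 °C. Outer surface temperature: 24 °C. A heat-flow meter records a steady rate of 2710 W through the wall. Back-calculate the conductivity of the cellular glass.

k ≈ 0.0532 W/(m·K)

Using the resistance-network approach (series):
R_silica brick = L/(kA) = 0.11/(1.13×9.93) = 0.009803 K/W
R_carbon steel = L/(kA) = 0.0056/(52.9×9.93) = 1.066×10^-5 K/W
Sum of known resistances R_other = 0.009814 K/W
Total R = ΔT/Q = 719/2710 = 0.2653 K/W
R_cellular glass = R_total − R_other = 0.2555 K/W
k = L/(R·A) = 0.135/(0.2555×9.93)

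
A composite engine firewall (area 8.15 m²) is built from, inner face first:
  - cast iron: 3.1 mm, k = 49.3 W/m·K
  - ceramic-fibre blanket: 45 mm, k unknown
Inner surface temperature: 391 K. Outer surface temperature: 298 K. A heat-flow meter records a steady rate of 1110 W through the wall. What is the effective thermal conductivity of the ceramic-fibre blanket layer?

Series thermal resistances:
R_cast iron = L/(kA) = 0.0031/(49.3×8.15) = 7.715×10^-6 K/W
Sum of known resistances R_other = 7.715×10^-6 K/W
Total R = ΔT/Q = 93/1110 = 0.08378 K/W
R_ceramic-fibre blanket = R_total − R_other = 0.08378 K/W
k = L/(R·A) = 0.045/(0.08378×8.15)

k ≈ 0.0659 W/(m·K)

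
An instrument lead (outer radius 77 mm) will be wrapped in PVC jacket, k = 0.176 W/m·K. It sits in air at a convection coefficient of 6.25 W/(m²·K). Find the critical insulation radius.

For a cylinder r_cr = k/h = 0.176/6.25
r_cr = 28.2 mm; since the bare radius (77 mm) is above r_cr, any added insulation will reduce heat loss.

r_cr ≈ 28.2 mm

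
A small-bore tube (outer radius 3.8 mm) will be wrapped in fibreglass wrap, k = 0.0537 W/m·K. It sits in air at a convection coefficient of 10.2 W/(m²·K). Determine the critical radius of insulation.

For a cylinder r_cr = k/h = 0.0537/10.2
r_cr = 5.26 mm; since the bare radius (3.8 mm) is below r_cr, adding a thin layer of insulation will *increase* heat loss.

r_cr ≈ 5.26 mm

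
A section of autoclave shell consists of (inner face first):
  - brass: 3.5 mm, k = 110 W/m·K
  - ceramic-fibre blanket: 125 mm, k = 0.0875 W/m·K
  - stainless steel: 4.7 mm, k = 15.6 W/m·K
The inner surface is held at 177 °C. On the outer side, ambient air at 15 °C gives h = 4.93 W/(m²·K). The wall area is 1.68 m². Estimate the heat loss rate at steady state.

Thermal resistances in series:
R_brass = L/(kA) = 0.0035/(110×1.68) = 1.894×10^-5 K/W
R_ceramic-fibre blanket = L/(kA) = 0.125/(0.0875×1.68) = 0.8503 K/W
R_stainless steel = L/(kA) = 0.0047/(15.6×1.68) = 1.793×10^-4 K/W
R_outer film = 1/(h_o·A) = 1/(4.93×1.68) = 0.1207 K/W
R_total = 0.9713 K/W
Q = ΔT / R_total = 162 / 0.9713

Q ≈ 167 W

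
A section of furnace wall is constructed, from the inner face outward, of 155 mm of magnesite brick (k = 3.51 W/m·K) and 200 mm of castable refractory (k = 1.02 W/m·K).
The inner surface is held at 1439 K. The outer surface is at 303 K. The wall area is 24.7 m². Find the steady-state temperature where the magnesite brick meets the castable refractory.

Using the resistance-network approach (series):
R_magnesite brick = L/(kA) = 0.155/(3.51×24.7) = 0.001788 K/W
R_castable refractory = L/(kA) = 0.2/(1.02×24.7) = 0.007938 K/W
R_total = 0.009726 K/W;  Q = ΔT/R_total = 1136/0.009726 = 116800 W
T_interface = T_inner − Q·ΣR(inner→interface) = 1439 − 117000×0.001788

T ≈ 1230 K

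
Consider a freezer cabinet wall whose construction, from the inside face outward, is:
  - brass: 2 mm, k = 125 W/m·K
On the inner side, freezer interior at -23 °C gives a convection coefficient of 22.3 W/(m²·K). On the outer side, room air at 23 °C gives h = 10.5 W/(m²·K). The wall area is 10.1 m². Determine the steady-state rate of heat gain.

Q ≈ 3320 W

Treating each layer as a thermal resistance in series:
R_inner film = 1/(h_i·A) = 1/(22.3×10.1) = 0.00444 K/W
R_brass = L/(kA) = 0.002/(125×10.1) = 1.584×10^-6 K/W
R_outer film = 1/(h_o·A) = 1/(10.5×10.1) = 0.00943 K/W
R_total = 0.01387 K/W
Q = ΔT / R_total = 46 / 0.01387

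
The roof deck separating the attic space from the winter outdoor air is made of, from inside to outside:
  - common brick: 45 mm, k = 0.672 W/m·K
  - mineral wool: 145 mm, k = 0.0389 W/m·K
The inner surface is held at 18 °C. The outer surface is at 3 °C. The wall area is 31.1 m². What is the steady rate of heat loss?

Thermal resistances in series:
R_common brick = L/(kA) = 0.045/(0.672×31.1) = 0.002153 K/W
R_mineral wool = L/(kA) = 0.145/(0.0389×31.1) = 0.1199 K/W
R_total = 0.122 K/W
Q = ΔT / R_total = 15 / 0.122

Q ≈ 123 W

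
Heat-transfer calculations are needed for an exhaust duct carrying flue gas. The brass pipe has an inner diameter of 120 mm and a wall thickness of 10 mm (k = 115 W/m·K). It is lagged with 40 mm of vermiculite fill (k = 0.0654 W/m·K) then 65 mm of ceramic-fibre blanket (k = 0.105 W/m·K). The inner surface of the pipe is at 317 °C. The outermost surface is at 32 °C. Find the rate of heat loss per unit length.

q′ ≈ 158 W/m

Per-layer cylindrical resistances, series-summed:
R_brass pipe wall = ln(70/60)/(2π×115×1) = 2.133×10^-4 K/W
R_vermiculite fill = ln(110/70)/(2π×0.0654×1) = 1.1 K/W
R_ceramic-fibre blanket = ln(175/110)/(2π×0.105×1) = 0.7038 K/W
R_total = 1.804 K/W
Q = ΔT/R_total = 285/1.804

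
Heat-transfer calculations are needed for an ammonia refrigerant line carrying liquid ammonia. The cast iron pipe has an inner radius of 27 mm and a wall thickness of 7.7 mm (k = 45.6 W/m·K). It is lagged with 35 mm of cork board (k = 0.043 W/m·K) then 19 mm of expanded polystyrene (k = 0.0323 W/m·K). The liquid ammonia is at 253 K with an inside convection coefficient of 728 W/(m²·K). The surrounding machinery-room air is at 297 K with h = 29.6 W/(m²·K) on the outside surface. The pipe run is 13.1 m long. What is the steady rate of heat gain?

Q ≈ 150 W

Per-layer cylindrical resistances, series-summed:
R_inner film = 1/(h_i·2πr₁L) = 1/(728×2π×0.027×13.1) = 6.181×10^-4 K/W
R_cast iron pipe wall = ln(34.7/27)/(2π×45.6×13.1) = 6.685×10^-5 K/W
R_cork board = ln(69.7/34.7)/(2π×0.043×13.1) = 0.1971 K/W
R_expanded polystyrene = ln(88.7/69.7)/(2π×0.0323×13.1) = 0.09067 K/W
R_outer film = 1/(h_o·2πr_oL) = 1/(29.6×2π×0.0887×13.1) = 0.004627 K/W
R_total = 0.293 K/W
Q = ΔT/R_total = 44/0.293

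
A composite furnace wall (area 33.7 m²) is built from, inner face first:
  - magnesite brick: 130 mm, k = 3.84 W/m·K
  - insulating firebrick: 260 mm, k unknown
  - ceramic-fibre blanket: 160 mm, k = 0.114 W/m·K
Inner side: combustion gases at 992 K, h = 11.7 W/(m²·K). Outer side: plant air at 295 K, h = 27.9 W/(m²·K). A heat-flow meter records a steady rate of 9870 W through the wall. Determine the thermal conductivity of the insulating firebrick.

Using the resistance-network approach (series):
R_inner film = 1/(h_i·A) = 1/(11.7×33.7) = 0.002536 K/W
R_magnesite brick = L/(kA) = 0.13/(3.84×33.7) = 0.001005 K/W
R_ceramic-fibre blanket = L/(kA) = 0.16/(0.114×33.7) = 0.04165 K/W
R_outer film = 1/(h_o·A) = 1/(27.9×33.7) = 0.001064 K/W
Sum of known resistances R_other = 0.04625 K/W
Total R = ΔT/Q = 697/9870 = 0.07062 K/W
R_insulating firebrick = R_total − R_other = 0.02437 K/W
k = L/(R·A) = 0.26/(0.02437×33.7)

k ≈ 0.317 W/(m·K)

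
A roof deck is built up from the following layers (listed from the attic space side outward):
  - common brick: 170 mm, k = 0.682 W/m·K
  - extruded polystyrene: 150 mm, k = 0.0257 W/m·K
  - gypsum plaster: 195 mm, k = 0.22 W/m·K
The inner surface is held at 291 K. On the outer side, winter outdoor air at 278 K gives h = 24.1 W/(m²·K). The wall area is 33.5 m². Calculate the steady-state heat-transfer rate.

Q ≈ 62.1 W

Model the wall as resistances in series:
R_common brick = L/(kA) = 0.17/(0.682×33.5) = 0.007441 K/W
R_extruded polystyrene = L/(kA) = 0.15/(0.0257×33.5) = 0.1742 K/W
R_gypsum plaster = L/(kA) = 0.195/(0.22×33.5) = 0.02646 K/W
R_outer film = 1/(h_o·A) = 1/(24.1×33.5) = 0.001239 K/W
R_total = 0.2094 K/W
Q = ΔT / R_total = 13 / 0.2094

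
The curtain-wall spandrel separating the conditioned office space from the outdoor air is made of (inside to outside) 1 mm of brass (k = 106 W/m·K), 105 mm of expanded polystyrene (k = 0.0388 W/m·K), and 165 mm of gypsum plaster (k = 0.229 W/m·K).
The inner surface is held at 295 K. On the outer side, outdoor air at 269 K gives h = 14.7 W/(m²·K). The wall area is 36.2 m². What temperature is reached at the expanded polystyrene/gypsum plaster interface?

Model the wall as resistances in series:
R_brass = L/(kA) = 0.001/(106×36.2) = 2.606×10^-7 K/W
R_expanded polystyrene = L/(kA) = 0.105/(0.0388×36.2) = 0.07476 K/W
R_gypsum plaster = L/(kA) = 0.165/(0.229×36.2) = 0.0199 K/W
R_outer film = 1/(h_o·A) = 1/(14.7×36.2) = 0.001879 K/W
R_total = 0.09654 K/W;  Q = ΔT/R_total = 26/0.09654 = 269.3 W
T_interface = T_inner − Q·ΣR(inner→interface) = 295 − 269×0.07476

T ≈ 275 K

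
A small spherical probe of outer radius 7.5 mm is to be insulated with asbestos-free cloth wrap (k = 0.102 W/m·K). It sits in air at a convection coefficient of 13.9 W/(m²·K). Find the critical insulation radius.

r_cr ≈ 14.7 mm

For a sphere r_cr = 2k/h = 2×0.102/13.9
r_cr = 14.7 mm; since the bare radius (7.5 mm) is below r_cr, adding a thin layer of insulation will *increase* heat loss.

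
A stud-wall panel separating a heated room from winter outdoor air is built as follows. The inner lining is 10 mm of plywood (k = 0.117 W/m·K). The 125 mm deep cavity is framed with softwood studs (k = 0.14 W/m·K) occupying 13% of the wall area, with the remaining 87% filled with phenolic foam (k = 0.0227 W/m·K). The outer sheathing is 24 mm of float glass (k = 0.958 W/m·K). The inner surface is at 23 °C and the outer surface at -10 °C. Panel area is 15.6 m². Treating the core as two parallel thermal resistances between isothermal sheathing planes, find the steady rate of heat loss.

Sheathing layers in series; stud and cavity paths in parallel between them.
R_inner = 0.01/(0.117×15.6) = 0.005479 K/W
R_stud  = 0.125/(0.14×0.13×15.6) = 0.4403 K/W
R_cav   = 0.125/(0.0227×0.87×15.6) = 0.4057 K/W
1/R_core = 1/R_stud + 1/R_cav → R_core = 0.2111 K/W
R_outer = 0.024/(0.958×15.6) = 0.001606 K/W
R_total = 0.2182 K/W
Q = ΔT/R_total = 33/0.2182

Q ≈ 151 W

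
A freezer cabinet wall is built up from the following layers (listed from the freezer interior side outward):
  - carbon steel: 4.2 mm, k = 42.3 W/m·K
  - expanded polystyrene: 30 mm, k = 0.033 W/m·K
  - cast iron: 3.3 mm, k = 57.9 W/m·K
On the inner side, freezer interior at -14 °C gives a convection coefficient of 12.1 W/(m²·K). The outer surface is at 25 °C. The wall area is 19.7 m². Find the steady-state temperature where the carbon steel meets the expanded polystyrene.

T ≈ -10.7 °C

Treating each layer as a thermal resistance in series:
R_inner film = 1/(h_i·A) = 1/(12.1×19.7) = 0.004195 K/W
R_carbon steel = L/(kA) = 0.0042/(42.3×19.7) = 5.04×10^-6 K/W
R_expanded polystyrene = L/(kA) = 0.03/(0.033×19.7) = 0.04615 K/W
R_cast iron = L/(kA) = 0.0033/(57.9×19.7) = 2.893×10^-6 K/W
R_total = 0.05035 K/W;  Q = ΔT/R_total = 39/0.05035 = 774.6 W
T_interface = T_inner + Q·ΣR(inner→interface) = -14 + 775×0.0042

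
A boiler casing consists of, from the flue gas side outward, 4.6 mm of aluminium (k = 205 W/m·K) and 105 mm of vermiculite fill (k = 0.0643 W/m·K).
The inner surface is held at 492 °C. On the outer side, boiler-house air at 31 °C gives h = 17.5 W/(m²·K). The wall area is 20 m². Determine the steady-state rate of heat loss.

Q ≈ 5460 W

Model the wall as resistances in series:
R_aluminium = L/(kA) = 0.0046/(205×20) = 1.122×10^-6 K/W
R_vermiculite fill = L/(kA) = 0.105/(0.0643×20) = 0.08165 K/W
R_outer film = 1/(h_o·A) = 1/(17.5×20) = 0.002857 K/W
R_total = 0.08451 K/W
Q = ΔT / R_total = 461 / 0.08451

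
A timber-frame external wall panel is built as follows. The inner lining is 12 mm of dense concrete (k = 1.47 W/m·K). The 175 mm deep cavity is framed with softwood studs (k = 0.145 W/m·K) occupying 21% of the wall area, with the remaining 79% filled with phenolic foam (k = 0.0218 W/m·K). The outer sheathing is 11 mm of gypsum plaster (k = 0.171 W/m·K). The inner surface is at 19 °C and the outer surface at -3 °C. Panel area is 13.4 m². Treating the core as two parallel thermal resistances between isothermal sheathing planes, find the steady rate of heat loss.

Q ≈ 78.8 W

Sheathing layers in series; stud and cavity paths in parallel between them.
R_inner = 0.012/(1.47×13.4) = 6.092×10^-4 K/W
R_stud  = 0.175/(0.145×0.21×13.4) = 0.4289 K/W
R_cav   = 0.175/(0.0218×0.79×13.4) = 0.7583 K/W
1/R_core = 1/R_stud + 1/R_cav → R_core = 0.2739 K/W
R_outer = 0.011/(0.171×13.4) = 0.004801 K/W
R_total = 0.2794 K/W
Q = ΔT/R_total = 22/0.2794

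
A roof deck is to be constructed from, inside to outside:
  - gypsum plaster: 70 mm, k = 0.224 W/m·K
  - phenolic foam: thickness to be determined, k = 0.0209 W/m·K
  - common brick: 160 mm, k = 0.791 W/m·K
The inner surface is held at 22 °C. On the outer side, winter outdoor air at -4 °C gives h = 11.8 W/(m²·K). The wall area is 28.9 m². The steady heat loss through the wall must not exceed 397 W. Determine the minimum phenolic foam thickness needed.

Using the resistance-network approach (series):
R_gypsum plaster = L/(kA) = 0.07/(0.224×28.9) = 0.01081 K/W
R_common brick = L/(kA) = 0.16/(0.791×28.9) = 0.006999 K/W
R_outer film = 1/(h_o·A) = 1/(11.8×28.9) = 0.002932 K/W
Sum of the known resistances R_other = 0.02074 K/W
Required total resistance R_tot = ΔT/Q_allow = 26/397 = 0.06549 K/W
R_phenolic foam = R_tot − R_other = 0.04475 K/W
L = R·k·A = 0.04475×0.0209×28.9

L ≈ 27 mm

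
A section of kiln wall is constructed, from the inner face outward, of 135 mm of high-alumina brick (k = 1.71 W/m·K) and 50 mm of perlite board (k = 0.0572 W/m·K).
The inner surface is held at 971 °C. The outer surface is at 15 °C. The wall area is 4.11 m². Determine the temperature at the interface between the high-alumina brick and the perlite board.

T ≈ 892 °C

Model the wall as resistances in series:
R_high-alumina brick = L/(kA) = 0.135/(1.71×4.11) = 0.01921 K/W
R_perlite board = L/(kA) = 0.05/(0.0572×4.11) = 0.2127 K/W
R_total = 0.2319 K/W;  Q = ΔT/R_total = 956/0.2319 = 4123 W
T_interface = T_inner − Q·ΣR(inner→interface) = 971 − 4120×0.01921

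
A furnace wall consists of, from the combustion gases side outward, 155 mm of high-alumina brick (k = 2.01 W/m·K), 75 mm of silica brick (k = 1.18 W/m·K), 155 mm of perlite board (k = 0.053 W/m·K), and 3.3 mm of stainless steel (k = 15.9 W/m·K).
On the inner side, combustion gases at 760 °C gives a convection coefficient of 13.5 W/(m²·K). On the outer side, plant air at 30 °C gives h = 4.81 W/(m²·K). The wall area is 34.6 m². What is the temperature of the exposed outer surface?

T ≈ 75.3 °C

Thermal resistances in series:
R_inner film = 1/(h_i·A) = 1/(13.5×34.6) = 0.002141 K/W
R_high-alumina brick = L/(kA) = 0.155/(2.01×34.6) = 0.002229 K/W
R_silica brick = L/(kA) = 0.075/(1.18×34.6) = 0.001837 K/W
R_perlite board = L/(kA) = 0.155/(0.053×34.6) = 0.08452 K/W
R_stainless steel = L/(kA) = 0.0033/(15.9×34.6) = 5.998×10^-6 K/W
R_outer film = 1/(h_o·A) = 1/(4.81×34.6) = 0.006009 K/W
R_total = 0.09675 K/W;  Q = ΔT/R_total = 730/0.09675 = 7546 W
T_interface = T_inner − Q·ΣR(inner→interface) = 760 − 7550×0.09074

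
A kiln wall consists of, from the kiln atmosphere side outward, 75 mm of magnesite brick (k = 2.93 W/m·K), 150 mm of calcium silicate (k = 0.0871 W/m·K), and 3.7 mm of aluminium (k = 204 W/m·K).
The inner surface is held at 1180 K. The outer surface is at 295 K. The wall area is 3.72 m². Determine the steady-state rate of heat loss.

Q ≈ 1880 W

Thermal resistances in series:
R_magnesite brick = L/(kA) = 0.075/(2.93×3.72) = 0.006881 K/W
R_calcium silicate = L/(kA) = 0.15/(0.0871×3.72) = 0.4629 K/W
R_aluminium = L/(kA) = 0.0037/(204×3.72) = 4.876×10^-6 K/W
R_total = 0.4698 K/W
Q = ΔT / R_total = 885 / 0.4698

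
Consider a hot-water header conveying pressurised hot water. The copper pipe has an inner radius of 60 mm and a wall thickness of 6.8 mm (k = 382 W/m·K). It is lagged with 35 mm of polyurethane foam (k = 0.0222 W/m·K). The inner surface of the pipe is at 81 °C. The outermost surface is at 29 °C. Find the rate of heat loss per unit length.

Per-layer cylindrical resistances, series-summed:
R_copper pipe wall = ln(66.8/60)/(2π×382×1) = 4.473×10^-5 K/W
R_polyurethane foam = ln(101.8/66.8)/(2π×0.0222×1) = 3.02 K/W
R_total = 3.02 K/W
Q = ΔT/R_total = 52/3.02

q′ ≈ 17.2 W/m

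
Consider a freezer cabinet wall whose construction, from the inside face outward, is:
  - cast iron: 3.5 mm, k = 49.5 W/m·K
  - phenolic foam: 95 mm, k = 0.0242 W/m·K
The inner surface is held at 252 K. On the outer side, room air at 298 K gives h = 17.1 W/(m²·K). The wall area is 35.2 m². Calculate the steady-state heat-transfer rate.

Model the wall as resistances in series:
R_cast iron = L/(kA) = 0.0035/(49.5×35.2) = 2.009×10^-6 K/W
R_phenolic foam = L/(kA) = 0.095/(0.0242×35.2) = 0.1115 K/W
R_outer film = 1/(h_o·A) = 1/(17.1×35.2) = 0.001661 K/W
R_total = 0.1132 K/W
Q = ΔT / R_total = 46 / 0.1132

Q ≈ 406 W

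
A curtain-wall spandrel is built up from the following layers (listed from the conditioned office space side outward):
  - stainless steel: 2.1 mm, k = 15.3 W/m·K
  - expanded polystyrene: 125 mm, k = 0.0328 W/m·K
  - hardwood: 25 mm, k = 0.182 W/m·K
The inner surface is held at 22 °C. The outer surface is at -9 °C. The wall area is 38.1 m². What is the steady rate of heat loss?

Q ≈ 299 W

Series thermal resistances:
R_stainless steel = L/(kA) = 0.0021/(15.3×38.1) = 3.602×10^-6 K/W
R_expanded polystyrene = L/(kA) = 0.125/(0.0328×38.1) = 0.1 K/W
R_hardwood = L/(kA) = 0.025/(0.182×38.1) = 0.003605 K/W
R_total = 0.1036 K/W
Q = ΔT / R_total = 31 / 0.1036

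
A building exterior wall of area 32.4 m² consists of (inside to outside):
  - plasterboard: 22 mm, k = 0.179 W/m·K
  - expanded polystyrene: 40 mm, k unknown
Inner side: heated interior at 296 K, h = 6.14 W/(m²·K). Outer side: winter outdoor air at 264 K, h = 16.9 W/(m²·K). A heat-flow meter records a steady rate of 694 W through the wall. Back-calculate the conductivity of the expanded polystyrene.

k ≈ 0.0348 W/(m·K)

Series thermal resistances:
R_inner film = 1/(h_i·A) = 1/(6.14×32.4) = 0.005027 K/W
R_plasterboard = L/(kA) = 0.022/(0.179×32.4) = 0.003793 K/W
R_outer film = 1/(h_o·A) = 1/(16.9×32.4) = 0.001826 K/W
Sum of known resistances R_other = 0.01065 K/W
Total R = ΔT/Q = 32/694 = 0.04611 K/W
R_expanded polystyrene = R_total − R_other = 0.03546 K/W
k = L/(R·A) = 0.04/(0.03546×32.4)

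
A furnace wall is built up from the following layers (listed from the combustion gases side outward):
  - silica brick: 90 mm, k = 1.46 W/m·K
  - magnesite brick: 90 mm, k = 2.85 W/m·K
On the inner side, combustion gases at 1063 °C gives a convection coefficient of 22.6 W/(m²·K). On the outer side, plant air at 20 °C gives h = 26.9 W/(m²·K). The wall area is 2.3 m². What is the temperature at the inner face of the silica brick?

Series thermal resistances:
R_inner film = 1/(h_i·A) = 1/(22.6×2.3) = 0.01924 K/W
R_silica brick = L/(kA) = 0.09/(1.46×2.3) = 0.0268 K/W
R_magnesite brick = L/(kA) = 0.09/(2.85×2.3) = 0.01373 K/W
R_outer film = 1/(h_o·A) = 1/(26.9×2.3) = 0.01616 K/W
R_total = 0.07593 K/W;  Q = ΔT/R_total = 1043/0.07593 = 13740 W
T_interface = T_inner − Q·ΣR(inner→interface) = 1063 − 13700×0.01924

T ≈ 799 °C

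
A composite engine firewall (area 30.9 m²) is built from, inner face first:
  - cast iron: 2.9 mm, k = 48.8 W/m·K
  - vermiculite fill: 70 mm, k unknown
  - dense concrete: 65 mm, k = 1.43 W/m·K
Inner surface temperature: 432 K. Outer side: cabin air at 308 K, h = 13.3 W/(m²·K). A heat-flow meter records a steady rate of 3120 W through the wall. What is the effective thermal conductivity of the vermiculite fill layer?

k ≈ 0.0632 W/(m·K)

Series thermal resistances:
R_cast iron = L/(kA) = 0.0029/(48.8×30.9) = 1.923×10^-6 K/W
R_dense concrete = L/(kA) = 0.065/(1.43×30.9) = 0.001471 K/W
R_outer film = 1/(h_o·A) = 1/(13.3×30.9) = 0.002433 K/W
Sum of known resistances R_other = 0.003906 K/W
Total R = ΔT/Q = 124/3120 = 0.03974 K/W
R_vermiculite fill = R_total − R_other = 0.03584 K/W
k = L/(R·A) = 0.07/(0.03584×30.9)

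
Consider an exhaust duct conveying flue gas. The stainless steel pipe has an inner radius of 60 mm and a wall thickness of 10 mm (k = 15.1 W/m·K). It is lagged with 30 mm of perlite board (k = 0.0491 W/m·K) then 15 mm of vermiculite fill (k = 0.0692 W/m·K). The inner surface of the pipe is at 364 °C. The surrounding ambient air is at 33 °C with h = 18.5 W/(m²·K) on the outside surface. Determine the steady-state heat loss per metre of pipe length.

Per-layer cylindrical resistances, series-summed:
R_stainless steel pipe wall = ln(70/60)/(2π×15.1×1) = 0.001625 K/W
R_perlite board = ln(100/70)/(2π×0.0491×1) = 1.156 K/W
R_vermiculite fill = ln(115/100)/(2π×0.0692×1) = 0.3214 K/W
R_outer film = 1/(h_o·2πr_oL) = 1/(18.5×2π×0.115×1) = 0.07481 K/W
R_total = 1.554 K/W
Q = ΔT/R_total = 331/1.554

q′ ≈ 213 W/m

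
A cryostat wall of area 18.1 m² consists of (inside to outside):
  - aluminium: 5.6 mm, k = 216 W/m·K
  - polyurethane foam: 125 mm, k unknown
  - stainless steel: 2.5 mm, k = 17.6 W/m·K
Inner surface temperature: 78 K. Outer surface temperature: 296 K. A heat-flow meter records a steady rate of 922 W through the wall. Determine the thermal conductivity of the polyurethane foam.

Thermal resistances in series:
R_aluminium = L/(kA) = 0.0056/(216×18.1) = 1.432×10^-6 K/W
R_stainless steel = L/(kA) = 0.0025/(17.6×18.1) = 7.848×10^-6 K/W
Sum of known resistances R_other = 9.28×10^-6 K/W
Total R = ΔT/Q = 218/922 = 0.2364 K/W
R_polyurethane foam = R_total − R_other = 0.2364 K/W
k = L/(R·A) = 0.125/(0.2364×18.1)

k ≈ 0.0292 W/(m·K)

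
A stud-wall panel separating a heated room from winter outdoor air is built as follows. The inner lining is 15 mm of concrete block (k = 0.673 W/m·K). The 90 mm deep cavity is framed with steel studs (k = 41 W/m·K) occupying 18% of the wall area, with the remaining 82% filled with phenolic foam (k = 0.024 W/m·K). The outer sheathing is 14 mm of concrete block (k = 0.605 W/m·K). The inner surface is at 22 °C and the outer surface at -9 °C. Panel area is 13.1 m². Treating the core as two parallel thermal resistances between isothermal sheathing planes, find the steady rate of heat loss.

Q ≈ 7050 W

Sheathing layers in series; stud and cavity paths in parallel between them.
R_inner = 0.015/(0.673×13.1) = 0.001701 K/W
R_stud  = 0.09/(41×0.18×13.1) = 9.309×10^-4 K/W
R_cav   = 0.09/(0.024×0.82×13.1) = 0.3491 K/W
1/R_core = 1/R_stud + 1/R_cav → R_core = 9.284×10^-4 K/W
R_outer = 0.014/(0.605×13.1) = 0.001766 K/W
R_total = 0.004396 K/W
Q = ΔT/R_total = 31/0.004396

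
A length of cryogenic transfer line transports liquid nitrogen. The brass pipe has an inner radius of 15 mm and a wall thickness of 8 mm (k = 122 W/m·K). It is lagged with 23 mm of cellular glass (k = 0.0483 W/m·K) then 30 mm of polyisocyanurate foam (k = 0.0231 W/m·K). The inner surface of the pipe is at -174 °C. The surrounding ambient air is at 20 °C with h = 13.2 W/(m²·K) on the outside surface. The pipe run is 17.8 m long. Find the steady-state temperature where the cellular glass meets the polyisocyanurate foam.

T ≈ -98.9 °C

Per-layer cylindrical resistances, series-summed:
R_brass pipe wall = ln(23/15)/(2π×122×17.8) = 3.133×10^-5 K/W
R_cellular glass = ln(46/23)/(2π×0.0483×17.8) = 0.1283 K/W
R_polyisocyanurate foam = ln(76/46)/(2π×0.0231×17.8) = 0.1943 K/W
R_outer film = 1/(h_o·2πr_oL) = 1/(13.2×2π×0.076×17.8) = 0.008913 K/W
R_total = 0.3316 K/W
Q = ΔT/R_total = 194/0.3316
Q = 585 W
T_interface = T_inner + Q·ΣR(inner→interface) = -174 + 585×0.1283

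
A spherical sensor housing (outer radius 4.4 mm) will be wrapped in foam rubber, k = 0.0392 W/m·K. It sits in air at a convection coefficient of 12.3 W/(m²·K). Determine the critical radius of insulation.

r_cr ≈ 6.37 mm

For a sphere r_cr = 2k/h = 2×0.0392/12.3
r_cr = 6.37 mm; since the bare radius (4.4 mm) is below r_cr, adding a thin layer of insulation will *increase* heat loss.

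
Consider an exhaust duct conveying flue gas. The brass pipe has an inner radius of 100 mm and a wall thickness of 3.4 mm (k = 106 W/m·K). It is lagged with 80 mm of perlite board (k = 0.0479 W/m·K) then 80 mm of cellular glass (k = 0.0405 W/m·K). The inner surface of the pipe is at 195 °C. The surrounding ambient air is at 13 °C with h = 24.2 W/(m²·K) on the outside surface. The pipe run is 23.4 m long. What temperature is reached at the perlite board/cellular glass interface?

T ≈ 91.6 °C

Radial resistances (cylindrical: R_cond = ln(r_o/r_i)/(2πkL), R_conv = 1/(h·2πrL)):
R_brass pipe wall = ln(103.4/100)/(2π×106×23.4) = 2.145×10^-6 K/W
R_perlite board = ln(183.4/103.4)/(2π×0.0479×23.4) = 0.08137 K/W
R_cellular glass = ln(263.4/183.4)/(2π×0.0405×23.4) = 0.06079 K/W
R_outer film = 1/(h_o·2πr_oL) = 1/(24.2×2π×0.2634×23.4) = 0.001067 K/W
R_total = 0.1432 K/W
Q = ΔT/R_total = 182/0.1432
Q = 1270 W
T_interface = T_inner − Q·ΣR(inner→interface) = 195 − 1270×0.08137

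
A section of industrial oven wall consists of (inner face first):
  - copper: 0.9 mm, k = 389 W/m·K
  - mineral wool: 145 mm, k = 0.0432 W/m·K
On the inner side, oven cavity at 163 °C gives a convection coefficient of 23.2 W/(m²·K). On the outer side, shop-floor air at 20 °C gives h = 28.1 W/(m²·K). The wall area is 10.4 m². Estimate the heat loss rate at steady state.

Model the wall as resistances in series:
R_inner film = 1/(h_i·A) = 1/(23.2×10.4) = 0.004145 K/W
R_copper = L/(kA) = 0.0009/(389×10.4) = 2.225×10^-7 K/W
R_mineral wool = L/(kA) = 0.145/(0.0432×10.4) = 0.3227 K/W
R_outer film = 1/(h_o·A) = 1/(28.1×10.4) = 0.003422 K/W
R_total = 0.3303 K/W
Q = ΔT / R_total = 143 / 0.3303

Q ≈ 433 W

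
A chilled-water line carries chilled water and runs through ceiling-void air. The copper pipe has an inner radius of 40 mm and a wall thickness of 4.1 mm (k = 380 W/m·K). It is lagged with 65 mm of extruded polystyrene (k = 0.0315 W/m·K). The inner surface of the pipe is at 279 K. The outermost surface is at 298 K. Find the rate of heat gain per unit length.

q′ ≈ 4.15 W/m

Per-layer cylindrical resistances, series-summed:
R_copper pipe wall = ln(44.1/40)/(2π×380×1) = 4.087×10^-5 K/W
R_extruded polystyrene = ln(109.1/44.1)/(2π×0.0315×1) = 4.577 K/W
R_total = 4.577 K/W
Q = ΔT/R_total = 19/4.577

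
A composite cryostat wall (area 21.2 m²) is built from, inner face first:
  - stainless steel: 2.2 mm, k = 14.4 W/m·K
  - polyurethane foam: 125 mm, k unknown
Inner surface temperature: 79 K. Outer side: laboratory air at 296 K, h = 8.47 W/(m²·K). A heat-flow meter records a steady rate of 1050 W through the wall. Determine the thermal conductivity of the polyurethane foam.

k ≈ 0.0293 W/(m·K)

Thermal resistances in series:
R_stainless steel = L/(kA) = 0.0022/(14.4×21.2) = 7.206×10^-6 K/W
R_outer film = 1/(h_o·A) = 1/(8.47×21.2) = 0.005569 K/W
Sum of known resistances R_other = 0.005576 K/W
Total R = ΔT/Q = 217/1050 = 0.2067 K/W
R_polyurethane foam = R_total − R_other = 0.2011 K/W
k = L/(R·A) = 0.125/(0.2011×21.2)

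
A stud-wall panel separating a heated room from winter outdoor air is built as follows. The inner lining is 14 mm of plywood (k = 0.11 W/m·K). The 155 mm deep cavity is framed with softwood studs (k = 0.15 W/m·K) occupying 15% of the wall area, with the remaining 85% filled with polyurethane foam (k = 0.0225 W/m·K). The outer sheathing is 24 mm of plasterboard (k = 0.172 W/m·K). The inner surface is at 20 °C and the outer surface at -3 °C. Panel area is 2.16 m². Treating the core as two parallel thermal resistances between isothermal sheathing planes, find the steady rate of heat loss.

Q ≈ 12.4 W

Sheathing layers in series; stud and cavity paths in parallel between them.
R_inner = 0.014/(0.11×2.16) = 0.05892 K/W
R_stud  = 0.155/(0.15×0.15×2.16) = 3.189 K/W
R_cav   = 0.155/(0.0225×0.85×2.16) = 3.752 K/W
1/R_core = 1/R_stud + 1/R_cav → R_core = 1.724 K/W
R_outer = 0.024/(0.172×2.16) = 0.0646 K/W
R_total = 1.847 K/W
Q = ΔT/R_total = 23/1.847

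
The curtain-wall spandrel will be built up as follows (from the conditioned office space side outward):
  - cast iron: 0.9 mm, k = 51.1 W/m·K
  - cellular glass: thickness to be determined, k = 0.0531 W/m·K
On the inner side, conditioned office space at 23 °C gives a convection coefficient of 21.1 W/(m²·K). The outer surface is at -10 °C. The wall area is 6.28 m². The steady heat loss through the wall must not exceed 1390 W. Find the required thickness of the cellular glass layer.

L ≈ 5.4 mm

Thermal resistances in series:
R_inner film = 1/(h_i·A) = 1/(21.1×6.28) = 0.007547 K/W
R_cast iron = L/(kA) = 0.0009/(51.1×6.28) = 2.805×10^-6 K/W
Sum of the known resistances R_other = 0.00755 K/W
Required total resistance R_tot = ΔT/Q_allow = 33/1390 = 0.02374 K/W
R_cellular glass = R_tot − R_other = 0.01619 K/W
L = R·k·A = 0.01619×0.0531×6.28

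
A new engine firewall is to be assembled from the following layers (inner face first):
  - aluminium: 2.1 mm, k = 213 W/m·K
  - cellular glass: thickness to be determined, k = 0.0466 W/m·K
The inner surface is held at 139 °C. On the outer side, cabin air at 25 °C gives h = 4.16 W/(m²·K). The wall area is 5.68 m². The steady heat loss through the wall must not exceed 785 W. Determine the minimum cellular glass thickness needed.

Using the resistance-network approach (series):
R_aluminium = L/(kA) = 0.0021/(213×5.68) = 1.736×10^-6 K/W
R_outer film = 1/(h_o·A) = 1/(4.16×5.68) = 0.04232 K/W
Sum of the known resistances R_other = 0.04232 K/W
Required total resistance R_tot = ΔT/Q_allow = 114/785 = 0.1452 K/W
R_cellular glass = R_tot − R_other = 0.1029 K/W
L = R·k·A = 0.1029×0.0466×5.68

L ≈ 27.2 mm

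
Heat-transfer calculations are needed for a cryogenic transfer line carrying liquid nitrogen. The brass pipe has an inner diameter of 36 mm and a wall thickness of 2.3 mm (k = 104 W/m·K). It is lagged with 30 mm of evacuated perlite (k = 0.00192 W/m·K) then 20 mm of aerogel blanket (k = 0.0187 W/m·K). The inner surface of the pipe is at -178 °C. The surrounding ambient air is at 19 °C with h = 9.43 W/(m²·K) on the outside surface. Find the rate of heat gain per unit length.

Cylindrical conduction, so R = ln(r₂/r₁)/(2πkL) per layer, in series:
R_brass pipe wall = ln(20.3/18)/(2π×104×1) = 1.84×10^-4 K/W
R_evacuated perlite = ln(50.3/20.3)/(2π×0.00192×1) = 75.22 K/W
R_aerogel blanket = ln(70.3/50.3)/(2π×0.0187×1) = 2.849 K/W
R_outer film = 1/(h_o·2πr_oL) = 1/(9.43×2π×0.0703×1) = 0.2401 K/W
R_total = 78.31 K/W
Q = ΔT/R_total = 197/78.31

q′ ≈ 2.52 W/m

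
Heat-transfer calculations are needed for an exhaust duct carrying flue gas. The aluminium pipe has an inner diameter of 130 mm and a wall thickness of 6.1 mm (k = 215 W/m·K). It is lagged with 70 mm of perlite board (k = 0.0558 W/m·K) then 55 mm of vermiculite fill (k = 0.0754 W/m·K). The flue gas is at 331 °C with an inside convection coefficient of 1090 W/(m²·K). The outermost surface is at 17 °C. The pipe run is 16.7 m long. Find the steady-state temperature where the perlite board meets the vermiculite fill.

T ≈ 99.3 °C

Treating each annulus and film as a series resistance:
R_inner film = 1/(h_i·2πr₁L) = 1/(1090×2π×0.065×16.7) = 1.345×10^-4 K/W
R_aluminium pipe wall = ln(71.1/65)/(2π×215×16.7) = 3.976×10^-6 K/W
R_perlite board = ln(141.1/71.1)/(2π×0.0558×16.7) = 0.1171 K/W
R_vermiculite fill = ln(196.1/141.1)/(2π×0.0754×16.7) = 0.0416 K/W
R_total = 0.1588 K/W
Q = ΔT/R_total = 314/0.1588
Q = 1980 W
T_interface = T_inner − Q·ΣR(inner→interface) = 331 − 1980×0.1172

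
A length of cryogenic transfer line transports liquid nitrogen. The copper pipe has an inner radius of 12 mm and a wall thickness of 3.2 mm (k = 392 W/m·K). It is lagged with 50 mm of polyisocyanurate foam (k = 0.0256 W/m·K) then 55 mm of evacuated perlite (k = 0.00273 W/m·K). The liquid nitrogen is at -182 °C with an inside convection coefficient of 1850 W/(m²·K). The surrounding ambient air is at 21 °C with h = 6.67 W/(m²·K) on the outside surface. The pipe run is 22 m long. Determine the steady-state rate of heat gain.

Treating each annulus and film as a series resistance:
R_inner film = 1/(h_i·2πr₁L) = 1/(1850×2π×0.012×22) = 3.259×10^-4 K/W
R_copper pipe wall = ln(15.2/12)/(2π×392×22) = 4.363×10^-6 K/W
R_polyisocyanurate foam = ln(65.2/15.2)/(2π×0.0256×22) = 0.4115 K/W
R_evacuated perlite = ln(120.2/65.2)/(2π×0.00273×22) = 1.621 K/W
R_outer film = 1/(h_o·2πr_oL) = 1/(6.67×2π×0.1202×22) = 0.009023 K/W
R_total = 2.042 K/W
Q = ΔT/R_total = 203/2.042

Q ≈ 99.4 W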